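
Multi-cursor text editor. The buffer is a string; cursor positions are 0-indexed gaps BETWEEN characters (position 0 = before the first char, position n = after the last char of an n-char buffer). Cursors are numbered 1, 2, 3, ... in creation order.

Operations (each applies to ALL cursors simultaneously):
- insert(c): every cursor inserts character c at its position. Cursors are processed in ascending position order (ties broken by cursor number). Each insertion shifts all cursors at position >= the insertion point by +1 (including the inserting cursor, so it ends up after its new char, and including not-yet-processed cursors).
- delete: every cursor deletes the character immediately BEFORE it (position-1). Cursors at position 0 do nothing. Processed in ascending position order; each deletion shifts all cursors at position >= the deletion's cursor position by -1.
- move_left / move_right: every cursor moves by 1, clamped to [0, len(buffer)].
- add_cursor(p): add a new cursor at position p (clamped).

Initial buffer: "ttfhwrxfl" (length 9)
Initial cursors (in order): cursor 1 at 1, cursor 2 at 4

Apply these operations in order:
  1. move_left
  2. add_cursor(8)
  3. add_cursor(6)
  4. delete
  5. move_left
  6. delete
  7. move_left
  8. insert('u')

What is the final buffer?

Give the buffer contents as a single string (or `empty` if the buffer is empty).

After op 1 (move_left): buffer="ttfhwrxfl" (len 9), cursors c1@0 c2@3, authorship .........
After op 2 (add_cursor(8)): buffer="ttfhwrxfl" (len 9), cursors c1@0 c2@3 c3@8, authorship .........
After op 3 (add_cursor(6)): buffer="ttfhwrxfl" (len 9), cursors c1@0 c2@3 c4@6 c3@8, authorship .........
After op 4 (delete): buffer="tthwxl" (len 6), cursors c1@0 c2@2 c4@4 c3@5, authorship ......
After op 5 (move_left): buffer="tthwxl" (len 6), cursors c1@0 c2@1 c4@3 c3@4, authorship ......
After op 6 (delete): buffer="txl" (len 3), cursors c1@0 c2@0 c3@1 c4@1, authorship ...
After op 7 (move_left): buffer="txl" (len 3), cursors c1@0 c2@0 c3@0 c4@0, authorship ...
After op 8 (insert('u')): buffer="uuuutxl" (len 7), cursors c1@4 c2@4 c3@4 c4@4, authorship 1234...

Answer: uuuutxl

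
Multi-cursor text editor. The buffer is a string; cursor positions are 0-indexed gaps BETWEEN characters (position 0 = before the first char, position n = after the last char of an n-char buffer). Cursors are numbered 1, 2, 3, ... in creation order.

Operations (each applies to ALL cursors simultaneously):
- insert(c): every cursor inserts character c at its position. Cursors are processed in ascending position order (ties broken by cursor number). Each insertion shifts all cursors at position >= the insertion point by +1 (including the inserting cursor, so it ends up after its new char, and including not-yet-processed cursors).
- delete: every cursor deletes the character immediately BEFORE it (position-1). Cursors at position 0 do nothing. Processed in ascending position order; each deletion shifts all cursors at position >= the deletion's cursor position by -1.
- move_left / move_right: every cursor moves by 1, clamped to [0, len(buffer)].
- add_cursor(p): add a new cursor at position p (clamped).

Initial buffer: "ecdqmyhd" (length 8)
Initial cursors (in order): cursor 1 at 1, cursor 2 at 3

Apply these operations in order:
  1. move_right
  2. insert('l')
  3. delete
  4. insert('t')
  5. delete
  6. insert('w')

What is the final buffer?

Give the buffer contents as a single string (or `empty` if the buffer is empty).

Answer: ecwdqwmyhd

Derivation:
After op 1 (move_right): buffer="ecdqmyhd" (len 8), cursors c1@2 c2@4, authorship ........
After op 2 (insert('l')): buffer="ecldqlmyhd" (len 10), cursors c1@3 c2@6, authorship ..1..2....
After op 3 (delete): buffer="ecdqmyhd" (len 8), cursors c1@2 c2@4, authorship ........
After op 4 (insert('t')): buffer="ectdqtmyhd" (len 10), cursors c1@3 c2@6, authorship ..1..2....
After op 5 (delete): buffer="ecdqmyhd" (len 8), cursors c1@2 c2@4, authorship ........
After op 6 (insert('w')): buffer="ecwdqwmyhd" (len 10), cursors c1@3 c2@6, authorship ..1..2....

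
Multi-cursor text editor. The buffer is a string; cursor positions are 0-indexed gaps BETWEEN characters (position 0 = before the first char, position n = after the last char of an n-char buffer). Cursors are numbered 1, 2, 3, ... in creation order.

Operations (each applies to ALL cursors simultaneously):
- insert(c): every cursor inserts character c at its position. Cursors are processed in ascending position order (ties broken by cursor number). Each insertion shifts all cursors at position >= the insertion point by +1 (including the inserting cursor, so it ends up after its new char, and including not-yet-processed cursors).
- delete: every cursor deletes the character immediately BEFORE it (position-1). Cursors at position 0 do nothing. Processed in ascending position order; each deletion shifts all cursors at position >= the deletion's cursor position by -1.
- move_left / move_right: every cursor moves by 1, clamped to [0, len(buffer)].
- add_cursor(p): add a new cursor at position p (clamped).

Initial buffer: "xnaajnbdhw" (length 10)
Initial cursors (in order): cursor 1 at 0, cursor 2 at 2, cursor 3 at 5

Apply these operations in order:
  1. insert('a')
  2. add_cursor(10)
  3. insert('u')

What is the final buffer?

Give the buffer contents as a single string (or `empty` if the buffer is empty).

Answer: auxnauaajaunbudhw

Derivation:
After op 1 (insert('a')): buffer="axnaaajanbdhw" (len 13), cursors c1@1 c2@4 c3@8, authorship 1..2...3.....
After op 2 (add_cursor(10)): buffer="axnaaajanbdhw" (len 13), cursors c1@1 c2@4 c3@8 c4@10, authorship 1..2...3.....
After op 3 (insert('u')): buffer="auxnauaajaunbudhw" (len 17), cursors c1@2 c2@6 c3@11 c4@14, authorship 11..22...33..4...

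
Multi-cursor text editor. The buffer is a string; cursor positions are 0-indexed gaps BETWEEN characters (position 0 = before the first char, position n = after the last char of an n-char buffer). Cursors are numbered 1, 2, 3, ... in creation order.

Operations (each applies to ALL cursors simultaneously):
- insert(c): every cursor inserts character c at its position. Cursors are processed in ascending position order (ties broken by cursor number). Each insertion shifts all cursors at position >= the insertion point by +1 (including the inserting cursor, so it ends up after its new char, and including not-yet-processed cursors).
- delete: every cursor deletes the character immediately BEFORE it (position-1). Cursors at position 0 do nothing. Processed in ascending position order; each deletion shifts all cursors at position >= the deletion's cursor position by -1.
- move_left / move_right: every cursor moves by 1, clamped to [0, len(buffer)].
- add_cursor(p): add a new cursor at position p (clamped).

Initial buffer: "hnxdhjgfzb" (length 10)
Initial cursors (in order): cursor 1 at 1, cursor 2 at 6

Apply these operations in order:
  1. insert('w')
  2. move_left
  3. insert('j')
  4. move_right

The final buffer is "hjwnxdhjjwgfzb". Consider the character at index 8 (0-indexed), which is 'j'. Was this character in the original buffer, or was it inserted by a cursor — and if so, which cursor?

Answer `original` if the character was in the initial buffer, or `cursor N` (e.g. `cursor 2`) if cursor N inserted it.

Answer: cursor 2

Derivation:
After op 1 (insert('w')): buffer="hwnxdhjwgfzb" (len 12), cursors c1@2 c2@8, authorship .1.....2....
After op 2 (move_left): buffer="hwnxdhjwgfzb" (len 12), cursors c1@1 c2@7, authorship .1.....2....
After op 3 (insert('j')): buffer="hjwnxdhjjwgfzb" (len 14), cursors c1@2 c2@9, authorship .11.....22....
After op 4 (move_right): buffer="hjwnxdhjjwgfzb" (len 14), cursors c1@3 c2@10, authorship .11.....22....
Authorship (.=original, N=cursor N): . 1 1 . . . . . 2 2 . . . .
Index 8: author = 2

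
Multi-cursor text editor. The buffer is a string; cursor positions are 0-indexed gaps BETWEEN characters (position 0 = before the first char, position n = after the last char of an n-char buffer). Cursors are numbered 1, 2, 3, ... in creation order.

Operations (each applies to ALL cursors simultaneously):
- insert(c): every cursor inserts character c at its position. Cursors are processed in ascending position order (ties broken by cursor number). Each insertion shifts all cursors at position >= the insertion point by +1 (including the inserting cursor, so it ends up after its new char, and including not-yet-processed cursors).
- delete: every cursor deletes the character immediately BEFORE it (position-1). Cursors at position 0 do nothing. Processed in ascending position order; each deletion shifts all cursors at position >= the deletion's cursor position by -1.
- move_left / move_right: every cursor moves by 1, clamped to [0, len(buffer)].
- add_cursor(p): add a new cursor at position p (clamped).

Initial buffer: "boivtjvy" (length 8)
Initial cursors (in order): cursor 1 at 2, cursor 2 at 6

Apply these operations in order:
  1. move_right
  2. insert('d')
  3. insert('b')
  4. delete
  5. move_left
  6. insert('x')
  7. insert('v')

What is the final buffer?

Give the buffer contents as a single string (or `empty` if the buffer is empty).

Answer: boixvdvtjvxvdy

Derivation:
After op 1 (move_right): buffer="boivtjvy" (len 8), cursors c1@3 c2@7, authorship ........
After op 2 (insert('d')): buffer="boidvtjvdy" (len 10), cursors c1@4 c2@9, authorship ...1....2.
After op 3 (insert('b')): buffer="boidbvtjvdby" (len 12), cursors c1@5 c2@11, authorship ...11....22.
After op 4 (delete): buffer="boidvtjvdy" (len 10), cursors c1@4 c2@9, authorship ...1....2.
After op 5 (move_left): buffer="boidvtjvdy" (len 10), cursors c1@3 c2@8, authorship ...1....2.
After op 6 (insert('x')): buffer="boixdvtjvxdy" (len 12), cursors c1@4 c2@10, authorship ...11....22.
After op 7 (insert('v')): buffer="boixvdvtjvxvdy" (len 14), cursors c1@5 c2@12, authorship ...111....222.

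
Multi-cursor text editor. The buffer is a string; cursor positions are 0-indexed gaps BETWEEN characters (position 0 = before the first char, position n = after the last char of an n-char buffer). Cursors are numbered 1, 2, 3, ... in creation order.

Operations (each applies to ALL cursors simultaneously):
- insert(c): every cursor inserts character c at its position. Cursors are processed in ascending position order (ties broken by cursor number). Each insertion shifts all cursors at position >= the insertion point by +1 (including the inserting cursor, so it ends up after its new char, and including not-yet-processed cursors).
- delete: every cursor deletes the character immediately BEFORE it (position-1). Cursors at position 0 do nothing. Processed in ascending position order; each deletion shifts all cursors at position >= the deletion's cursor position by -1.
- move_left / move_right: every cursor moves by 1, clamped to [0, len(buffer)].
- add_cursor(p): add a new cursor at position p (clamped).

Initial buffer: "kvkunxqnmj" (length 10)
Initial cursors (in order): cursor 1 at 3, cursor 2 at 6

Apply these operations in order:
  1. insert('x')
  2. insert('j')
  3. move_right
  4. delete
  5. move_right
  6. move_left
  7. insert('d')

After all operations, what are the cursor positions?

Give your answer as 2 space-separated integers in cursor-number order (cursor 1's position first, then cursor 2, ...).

Answer: 6 11

Derivation:
After op 1 (insert('x')): buffer="kvkxunxxqnmj" (len 12), cursors c1@4 c2@8, authorship ...1...2....
After op 2 (insert('j')): buffer="kvkxjunxxjqnmj" (len 14), cursors c1@5 c2@10, authorship ...11...22....
After op 3 (move_right): buffer="kvkxjunxxjqnmj" (len 14), cursors c1@6 c2@11, authorship ...11...22....
After op 4 (delete): buffer="kvkxjnxxjnmj" (len 12), cursors c1@5 c2@9, authorship ...11..22...
After op 5 (move_right): buffer="kvkxjnxxjnmj" (len 12), cursors c1@6 c2@10, authorship ...11..22...
After op 6 (move_left): buffer="kvkxjnxxjnmj" (len 12), cursors c1@5 c2@9, authorship ...11..22...
After op 7 (insert('d')): buffer="kvkxjdnxxjdnmj" (len 14), cursors c1@6 c2@11, authorship ...111..222...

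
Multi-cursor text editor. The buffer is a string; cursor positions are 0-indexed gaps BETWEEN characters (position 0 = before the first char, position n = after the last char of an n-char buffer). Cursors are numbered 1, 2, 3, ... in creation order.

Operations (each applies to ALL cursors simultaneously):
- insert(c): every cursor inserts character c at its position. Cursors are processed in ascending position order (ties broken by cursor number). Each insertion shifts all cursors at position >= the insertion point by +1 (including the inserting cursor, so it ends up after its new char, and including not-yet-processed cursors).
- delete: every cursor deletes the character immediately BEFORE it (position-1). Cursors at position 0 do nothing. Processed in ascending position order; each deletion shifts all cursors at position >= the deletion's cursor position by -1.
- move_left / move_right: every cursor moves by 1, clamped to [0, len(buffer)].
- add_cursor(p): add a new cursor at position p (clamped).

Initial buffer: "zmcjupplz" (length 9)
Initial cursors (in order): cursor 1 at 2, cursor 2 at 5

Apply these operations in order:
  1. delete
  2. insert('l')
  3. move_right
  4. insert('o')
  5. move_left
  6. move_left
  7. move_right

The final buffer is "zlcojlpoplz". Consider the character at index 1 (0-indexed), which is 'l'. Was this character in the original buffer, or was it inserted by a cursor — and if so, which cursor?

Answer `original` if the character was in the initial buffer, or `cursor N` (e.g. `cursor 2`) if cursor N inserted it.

Answer: cursor 1

Derivation:
After op 1 (delete): buffer="zcjpplz" (len 7), cursors c1@1 c2@3, authorship .......
After op 2 (insert('l')): buffer="zlcjlpplz" (len 9), cursors c1@2 c2@5, authorship .1..2....
After op 3 (move_right): buffer="zlcjlpplz" (len 9), cursors c1@3 c2@6, authorship .1..2....
After op 4 (insert('o')): buffer="zlcojlpoplz" (len 11), cursors c1@4 c2@8, authorship .1.1.2.2...
After op 5 (move_left): buffer="zlcojlpoplz" (len 11), cursors c1@3 c2@7, authorship .1.1.2.2...
After op 6 (move_left): buffer="zlcojlpoplz" (len 11), cursors c1@2 c2@6, authorship .1.1.2.2...
After op 7 (move_right): buffer="zlcojlpoplz" (len 11), cursors c1@3 c2@7, authorship .1.1.2.2...
Authorship (.=original, N=cursor N): . 1 . 1 . 2 . 2 . . .
Index 1: author = 1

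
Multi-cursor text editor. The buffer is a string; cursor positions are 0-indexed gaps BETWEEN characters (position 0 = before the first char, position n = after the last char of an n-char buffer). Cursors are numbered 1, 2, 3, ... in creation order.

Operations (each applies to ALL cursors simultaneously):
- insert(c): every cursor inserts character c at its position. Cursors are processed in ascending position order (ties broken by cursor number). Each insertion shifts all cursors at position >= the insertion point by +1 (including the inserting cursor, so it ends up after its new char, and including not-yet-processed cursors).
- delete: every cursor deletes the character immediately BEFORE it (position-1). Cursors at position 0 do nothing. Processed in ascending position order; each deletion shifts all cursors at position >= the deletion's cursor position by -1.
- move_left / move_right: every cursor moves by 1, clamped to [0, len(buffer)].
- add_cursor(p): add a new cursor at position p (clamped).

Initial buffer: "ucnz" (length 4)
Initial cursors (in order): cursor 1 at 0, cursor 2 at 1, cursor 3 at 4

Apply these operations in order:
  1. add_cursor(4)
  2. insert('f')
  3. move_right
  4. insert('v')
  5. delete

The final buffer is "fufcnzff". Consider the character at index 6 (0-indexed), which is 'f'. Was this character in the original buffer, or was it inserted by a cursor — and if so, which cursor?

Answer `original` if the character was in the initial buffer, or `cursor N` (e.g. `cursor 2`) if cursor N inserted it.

After op 1 (add_cursor(4)): buffer="ucnz" (len 4), cursors c1@0 c2@1 c3@4 c4@4, authorship ....
After op 2 (insert('f')): buffer="fufcnzff" (len 8), cursors c1@1 c2@3 c3@8 c4@8, authorship 1.2...34
After op 3 (move_right): buffer="fufcnzff" (len 8), cursors c1@2 c2@4 c3@8 c4@8, authorship 1.2...34
After op 4 (insert('v')): buffer="fuvfcvnzffvv" (len 12), cursors c1@3 c2@6 c3@12 c4@12, authorship 1.12.2..3434
After op 5 (delete): buffer="fufcnzff" (len 8), cursors c1@2 c2@4 c3@8 c4@8, authorship 1.2...34
Authorship (.=original, N=cursor N): 1 . 2 . . . 3 4
Index 6: author = 3

Answer: cursor 3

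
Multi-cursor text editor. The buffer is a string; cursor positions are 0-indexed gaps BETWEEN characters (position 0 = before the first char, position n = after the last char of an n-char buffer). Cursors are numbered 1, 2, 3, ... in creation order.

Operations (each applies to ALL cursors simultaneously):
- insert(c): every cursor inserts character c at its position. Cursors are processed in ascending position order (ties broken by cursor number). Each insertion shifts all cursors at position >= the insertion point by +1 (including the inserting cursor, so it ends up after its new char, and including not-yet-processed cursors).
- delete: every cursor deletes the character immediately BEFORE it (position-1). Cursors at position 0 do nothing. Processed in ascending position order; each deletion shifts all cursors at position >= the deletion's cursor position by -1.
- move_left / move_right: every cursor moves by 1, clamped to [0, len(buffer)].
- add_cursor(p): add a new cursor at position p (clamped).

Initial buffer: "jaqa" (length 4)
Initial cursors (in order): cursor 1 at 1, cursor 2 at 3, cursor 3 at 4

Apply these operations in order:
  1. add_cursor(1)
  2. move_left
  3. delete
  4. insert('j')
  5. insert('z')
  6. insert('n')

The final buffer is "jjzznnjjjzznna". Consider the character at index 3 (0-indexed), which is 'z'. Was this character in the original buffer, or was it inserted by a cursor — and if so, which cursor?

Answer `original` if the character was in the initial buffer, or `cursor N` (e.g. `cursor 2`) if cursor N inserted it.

Answer: cursor 4

Derivation:
After op 1 (add_cursor(1)): buffer="jaqa" (len 4), cursors c1@1 c4@1 c2@3 c3@4, authorship ....
After op 2 (move_left): buffer="jaqa" (len 4), cursors c1@0 c4@0 c2@2 c3@3, authorship ....
After op 3 (delete): buffer="ja" (len 2), cursors c1@0 c4@0 c2@1 c3@1, authorship ..
After op 4 (insert('j')): buffer="jjjjja" (len 6), cursors c1@2 c4@2 c2@5 c3@5, authorship 14.23.
After op 5 (insert('z')): buffer="jjzzjjjzza" (len 10), cursors c1@4 c4@4 c2@9 c3@9, authorship 1414.2323.
After op 6 (insert('n')): buffer="jjzznnjjjzznna" (len 14), cursors c1@6 c4@6 c2@13 c3@13, authorship 141414.232323.
Authorship (.=original, N=cursor N): 1 4 1 4 1 4 . 2 3 2 3 2 3 .
Index 3: author = 4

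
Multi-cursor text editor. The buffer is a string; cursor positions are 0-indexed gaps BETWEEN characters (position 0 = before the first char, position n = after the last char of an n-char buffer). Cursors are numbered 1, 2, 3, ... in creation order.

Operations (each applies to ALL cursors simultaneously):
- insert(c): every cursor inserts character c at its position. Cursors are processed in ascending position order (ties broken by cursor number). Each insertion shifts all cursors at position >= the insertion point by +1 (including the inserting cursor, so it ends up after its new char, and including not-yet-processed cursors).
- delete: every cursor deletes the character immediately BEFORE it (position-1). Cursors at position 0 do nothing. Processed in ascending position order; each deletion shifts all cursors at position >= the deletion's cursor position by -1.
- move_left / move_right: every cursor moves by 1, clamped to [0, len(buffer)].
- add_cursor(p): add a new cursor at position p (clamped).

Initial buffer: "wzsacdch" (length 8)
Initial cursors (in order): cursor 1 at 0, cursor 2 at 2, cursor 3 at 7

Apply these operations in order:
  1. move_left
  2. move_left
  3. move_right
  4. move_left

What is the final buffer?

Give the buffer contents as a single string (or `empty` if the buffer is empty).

After op 1 (move_left): buffer="wzsacdch" (len 8), cursors c1@0 c2@1 c3@6, authorship ........
After op 2 (move_left): buffer="wzsacdch" (len 8), cursors c1@0 c2@0 c3@5, authorship ........
After op 3 (move_right): buffer="wzsacdch" (len 8), cursors c1@1 c2@1 c3@6, authorship ........
After op 4 (move_left): buffer="wzsacdch" (len 8), cursors c1@0 c2@0 c3@5, authorship ........

Answer: wzsacdch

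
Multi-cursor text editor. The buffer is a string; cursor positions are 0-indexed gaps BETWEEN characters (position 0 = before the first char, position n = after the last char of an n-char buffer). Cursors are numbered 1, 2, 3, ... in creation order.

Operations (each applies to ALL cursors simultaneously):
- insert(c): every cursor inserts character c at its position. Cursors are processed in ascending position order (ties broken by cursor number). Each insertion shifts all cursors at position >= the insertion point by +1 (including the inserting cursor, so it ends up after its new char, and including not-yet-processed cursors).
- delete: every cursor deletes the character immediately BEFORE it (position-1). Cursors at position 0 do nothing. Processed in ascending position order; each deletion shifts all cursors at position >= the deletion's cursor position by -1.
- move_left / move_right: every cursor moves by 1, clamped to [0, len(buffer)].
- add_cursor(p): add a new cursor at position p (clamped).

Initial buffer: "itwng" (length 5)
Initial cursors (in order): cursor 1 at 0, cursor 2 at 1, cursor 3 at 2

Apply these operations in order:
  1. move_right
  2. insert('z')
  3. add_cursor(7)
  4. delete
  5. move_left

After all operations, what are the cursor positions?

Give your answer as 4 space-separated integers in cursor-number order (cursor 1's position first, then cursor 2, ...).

Answer: 0 1 2 2

Derivation:
After op 1 (move_right): buffer="itwng" (len 5), cursors c1@1 c2@2 c3@3, authorship .....
After op 2 (insert('z')): buffer="iztzwzng" (len 8), cursors c1@2 c2@4 c3@6, authorship .1.2.3..
After op 3 (add_cursor(7)): buffer="iztzwzng" (len 8), cursors c1@2 c2@4 c3@6 c4@7, authorship .1.2.3..
After op 4 (delete): buffer="itwg" (len 4), cursors c1@1 c2@2 c3@3 c4@3, authorship ....
After op 5 (move_left): buffer="itwg" (len 4), cursors c1@0 c2@1 c3@2 c4@2, authorship ....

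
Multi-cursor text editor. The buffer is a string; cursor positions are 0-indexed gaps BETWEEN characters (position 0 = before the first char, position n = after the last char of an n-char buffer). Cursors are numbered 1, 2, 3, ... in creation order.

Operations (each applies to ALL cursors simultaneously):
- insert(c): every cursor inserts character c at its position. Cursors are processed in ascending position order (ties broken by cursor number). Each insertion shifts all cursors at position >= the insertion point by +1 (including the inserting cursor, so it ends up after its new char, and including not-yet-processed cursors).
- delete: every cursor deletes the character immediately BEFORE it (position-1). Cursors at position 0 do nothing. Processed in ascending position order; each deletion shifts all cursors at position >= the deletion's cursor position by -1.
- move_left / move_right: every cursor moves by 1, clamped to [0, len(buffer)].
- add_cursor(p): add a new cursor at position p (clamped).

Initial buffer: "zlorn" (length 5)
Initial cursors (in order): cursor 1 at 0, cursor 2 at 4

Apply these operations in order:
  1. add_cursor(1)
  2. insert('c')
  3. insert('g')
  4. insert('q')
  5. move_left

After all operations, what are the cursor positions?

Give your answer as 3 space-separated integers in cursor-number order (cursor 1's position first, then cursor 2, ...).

After op 1 (add_cursor(1)): buffer="zlorn" (len 5), cursors c1@0 c3@1 c2@4, authorship .....
After op 2 (insert('c')): buffer="czclorcn" (len 8), cursors c1@1 c3@3 c2@7, authorship 1.3...2.
After op 3 (insert('g')): buffer="cgzcglorcgn" (len 11), cursors c1@2 c3@5 c2@10, authorship 11.33...22.
After op 4 (insert('q')): buffer="cgqzcgqlorcgqn" (len 14), cursors c1@3 c3@7 c2@13, authorship 111.333...222.
After op 5 (move_left): buffer="cgqzcgqlorcgqn" (len 14), cursors c1@2 c3@6 c2@12, authorship 111.333...222.

Answer: 2 12 6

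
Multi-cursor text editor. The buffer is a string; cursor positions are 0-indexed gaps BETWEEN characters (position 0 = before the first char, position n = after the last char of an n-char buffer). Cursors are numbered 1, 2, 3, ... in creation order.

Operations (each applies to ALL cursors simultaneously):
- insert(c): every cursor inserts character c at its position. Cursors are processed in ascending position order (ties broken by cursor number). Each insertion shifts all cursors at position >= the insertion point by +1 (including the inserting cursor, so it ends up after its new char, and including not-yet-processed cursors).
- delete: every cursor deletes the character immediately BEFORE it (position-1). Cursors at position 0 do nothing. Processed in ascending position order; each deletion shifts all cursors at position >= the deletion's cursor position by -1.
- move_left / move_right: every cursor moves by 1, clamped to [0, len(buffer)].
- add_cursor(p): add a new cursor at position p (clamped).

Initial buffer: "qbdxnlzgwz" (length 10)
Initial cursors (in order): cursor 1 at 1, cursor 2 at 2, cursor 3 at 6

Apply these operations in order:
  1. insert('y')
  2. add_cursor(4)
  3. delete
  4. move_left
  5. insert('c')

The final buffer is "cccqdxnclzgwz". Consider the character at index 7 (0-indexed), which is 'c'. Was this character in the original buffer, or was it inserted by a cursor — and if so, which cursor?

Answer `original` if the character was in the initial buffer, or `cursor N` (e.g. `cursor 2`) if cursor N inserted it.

Answer: cursor 3

Derivation:
After op 1 (insert('y')): buffer="qybydxnlyzgwz" (len 13), cursors c1@2 c2@4 c3@9, authorship .1.2....3....
After op 2 (add_cursor(4)): buffer="qybydxnlyzgwz" (len 13), cursors c1@2 c2@4 c4@4 c3@9, authorship .1.2....3....
After op 3 (delete): buffer="qdxnlzgwz" (len 9), cursors c1@1 c2@1 c4@1 c3@5, authorship .........
After op 4 (move_left): buffer="qdxnlzgwz" (len 9), cursors c1@0 c2@0 c4@0 c3@4, authorship .........
After op 5 (insert('c')): buffer="cccqdxnclzgwz" (len 13), cursors c1@3 c2@3 c4@3 c3@8, authorship 124....3.....
Authorship (.=original, N=cursor N): 1 2 4 . . . . 3 . . . . .
Index 7: author = 3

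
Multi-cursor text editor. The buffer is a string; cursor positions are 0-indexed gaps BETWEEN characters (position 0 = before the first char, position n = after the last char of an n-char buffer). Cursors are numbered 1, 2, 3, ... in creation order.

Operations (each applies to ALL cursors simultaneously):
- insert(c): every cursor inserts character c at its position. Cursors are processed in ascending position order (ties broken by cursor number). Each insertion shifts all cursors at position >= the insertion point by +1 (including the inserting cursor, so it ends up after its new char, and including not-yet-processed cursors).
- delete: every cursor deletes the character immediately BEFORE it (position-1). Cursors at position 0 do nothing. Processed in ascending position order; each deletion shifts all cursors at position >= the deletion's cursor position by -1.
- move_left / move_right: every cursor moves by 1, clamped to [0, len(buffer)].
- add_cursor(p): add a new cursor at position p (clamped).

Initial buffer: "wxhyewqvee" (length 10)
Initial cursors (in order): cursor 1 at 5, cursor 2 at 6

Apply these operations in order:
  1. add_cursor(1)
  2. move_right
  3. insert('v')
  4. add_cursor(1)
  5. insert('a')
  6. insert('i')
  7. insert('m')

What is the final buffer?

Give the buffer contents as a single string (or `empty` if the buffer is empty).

After op 1 (add_cursor(1)): buffer="wxhyewqvee" (len 10), cursors c3@1 c1@5 c2@6, authorship ..........
After op 2 (move_right): buffer="wxhyewqvee" (len 10), cursors c3@2 c1@6 c2@7, authorship ..........
After op 3 (insert('v')): buffer="wxvhyewvqvvee" (len 13), cursors c3@3 c1@8 c2@10, authorship ..3....1.2...
After op 4 (add_cursor(1)): buffer="wxvhyewvqvvee" (len 13), cursors c4@1 c3@3 c1@8 c2@10, authorship ..3....1.2...
After op 5 (insert('a')): buffer="waxvahyewvaqvavee" (len 17), cursors c4@2 c3@5 c1@11 c2@14, authorship .4.33....11.22...
After op 6 (insert('i')): buffer="waixvaihyewvaiqvaivee" (len 21), cursors c4@3 c3@7 c1@14 c2@18, authorship .44.333....111.222...
After op 7 (insert('m')): buffer="waimxvaimhyewvaimqvaimvee" (len 25), cursors c4@4 c3@9 c1@17 c2@22, authorship .444.3333....1111.2222...

Answer: waimxvaimhyewvaimqvaimvee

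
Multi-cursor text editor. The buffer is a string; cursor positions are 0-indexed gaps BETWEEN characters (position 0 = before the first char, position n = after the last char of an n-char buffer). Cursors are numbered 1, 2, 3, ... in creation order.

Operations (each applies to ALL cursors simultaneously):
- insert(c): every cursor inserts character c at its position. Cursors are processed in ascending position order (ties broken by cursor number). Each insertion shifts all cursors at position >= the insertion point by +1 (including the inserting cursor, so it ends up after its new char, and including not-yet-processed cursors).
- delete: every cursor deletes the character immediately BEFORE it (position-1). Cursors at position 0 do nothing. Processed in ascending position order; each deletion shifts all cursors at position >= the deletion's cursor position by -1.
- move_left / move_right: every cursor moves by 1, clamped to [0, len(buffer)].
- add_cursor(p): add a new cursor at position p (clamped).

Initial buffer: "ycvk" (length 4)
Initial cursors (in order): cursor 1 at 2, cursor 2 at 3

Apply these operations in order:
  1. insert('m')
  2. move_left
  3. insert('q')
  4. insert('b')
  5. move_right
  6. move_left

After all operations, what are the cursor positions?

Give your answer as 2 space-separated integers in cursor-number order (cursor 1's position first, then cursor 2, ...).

After op 1 (insert('m')): buffer="ycmvmk" (len 6), cursors c1@3 c2@5, authorship ..1.2.
After op 2 (move_left): buffer="ycmvmk" (len 6), cursors c1@2 c2@4, authorship ..1.2.
After op 3 (insert('q')): buffer="ycqmvqmk" (len 8), cursors c1@3 c2@6, authorship ..11.22.
After op 4 (insert('b')): buffer="ycqbmvqbmk" (len 10), cursors c1@4 c2@8, authorship ..111.222.
After op 5 (move_right): buffer="ycqbmvqbmk" (len 10), cursors c1@5 c2@9, authorship ..111.222.
After op 6 (move_left): buffer="ycqbmvqbmk" (len 10), cursors c1@4 c2@8, authorship ..111.222.

Answer: 4 8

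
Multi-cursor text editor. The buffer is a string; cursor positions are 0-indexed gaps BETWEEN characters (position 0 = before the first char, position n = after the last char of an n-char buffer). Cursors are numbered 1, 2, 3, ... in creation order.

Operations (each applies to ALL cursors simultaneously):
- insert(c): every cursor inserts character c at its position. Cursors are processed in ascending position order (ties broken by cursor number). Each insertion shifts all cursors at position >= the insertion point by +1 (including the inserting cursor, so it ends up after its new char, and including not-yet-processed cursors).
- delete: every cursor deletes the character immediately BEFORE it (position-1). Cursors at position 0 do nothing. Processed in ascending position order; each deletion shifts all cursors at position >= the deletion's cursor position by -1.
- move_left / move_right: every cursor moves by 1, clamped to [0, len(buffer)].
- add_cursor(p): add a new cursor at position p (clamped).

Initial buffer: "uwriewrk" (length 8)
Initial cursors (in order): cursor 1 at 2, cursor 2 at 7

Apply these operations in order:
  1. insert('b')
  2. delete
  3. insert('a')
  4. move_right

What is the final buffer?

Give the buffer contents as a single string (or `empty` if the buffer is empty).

Answer: uwariewrak

Derivation:
After op 1 (insert('b')): buffer="uwbriewrbk" (len 10), cursors c1@3 c2@9, authorship ..1.....2.
After op 2 (delete): buffer="uwriewrk" (len 8), cursors c1@2 c2@7, authorship ........
After op 3 (insert('a')): buffer="uwariewrak" (len 10), cursors c1@3 c2@9, authorship ..1.....2.
After op 4 (move_right): buffer="uwariewrak" (len 10), cursors c1@4 c2@10, authorship ..1.....2.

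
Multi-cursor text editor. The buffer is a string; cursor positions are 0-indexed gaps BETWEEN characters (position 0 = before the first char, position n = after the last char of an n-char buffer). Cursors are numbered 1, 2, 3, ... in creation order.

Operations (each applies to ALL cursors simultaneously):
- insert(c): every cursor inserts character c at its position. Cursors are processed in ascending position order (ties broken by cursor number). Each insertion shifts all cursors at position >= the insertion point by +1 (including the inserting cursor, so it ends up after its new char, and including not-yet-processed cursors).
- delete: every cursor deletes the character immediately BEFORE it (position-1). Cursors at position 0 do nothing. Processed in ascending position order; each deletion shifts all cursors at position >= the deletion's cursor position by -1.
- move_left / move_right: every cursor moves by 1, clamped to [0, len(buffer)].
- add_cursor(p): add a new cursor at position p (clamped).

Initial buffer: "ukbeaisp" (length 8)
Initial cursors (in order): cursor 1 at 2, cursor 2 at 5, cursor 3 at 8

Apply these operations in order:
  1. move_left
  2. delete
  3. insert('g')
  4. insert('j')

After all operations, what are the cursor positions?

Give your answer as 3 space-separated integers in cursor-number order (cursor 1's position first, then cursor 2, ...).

After op 1 (move_left): buffer="ukbeaisp" (len 8), cursors c1@1 c2@4 c3@7, authorship ........
After op 2 (delete): buffer="kbaip" (len 5), cursors c1@0 c2@2 c3@4, authorship .....
After op 3 (insert('g')): buffer="gkbgaigp" (len 8), cursors c1@1 c2@4 c3@7, authorship 1..2..3.
After op 4 (insert('j')): buffer="gjkbgjaigjp" (len 11), cursors c1@2 c2@6 c3@10, authorship 11..22..33.

Answer: 2 6 10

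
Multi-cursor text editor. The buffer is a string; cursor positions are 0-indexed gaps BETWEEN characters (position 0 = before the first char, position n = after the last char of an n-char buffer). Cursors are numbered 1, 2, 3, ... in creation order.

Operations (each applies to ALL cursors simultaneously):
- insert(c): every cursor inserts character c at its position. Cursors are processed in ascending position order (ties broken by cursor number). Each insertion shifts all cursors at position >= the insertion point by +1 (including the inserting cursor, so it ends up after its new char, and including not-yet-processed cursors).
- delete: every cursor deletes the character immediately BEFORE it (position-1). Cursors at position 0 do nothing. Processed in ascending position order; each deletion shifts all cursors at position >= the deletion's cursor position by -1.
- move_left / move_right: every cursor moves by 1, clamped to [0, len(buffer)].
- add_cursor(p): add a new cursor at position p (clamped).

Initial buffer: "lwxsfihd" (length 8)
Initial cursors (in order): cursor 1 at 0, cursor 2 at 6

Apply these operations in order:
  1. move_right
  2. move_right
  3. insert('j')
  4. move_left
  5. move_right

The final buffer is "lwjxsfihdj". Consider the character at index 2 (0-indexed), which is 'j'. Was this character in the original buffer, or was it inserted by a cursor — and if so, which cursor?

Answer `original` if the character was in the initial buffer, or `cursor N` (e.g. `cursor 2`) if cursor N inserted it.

After op 1 (move_right): buffer="lwxsfihd" (len 8), cursors c1@1 c2@7, authorship ........
After op 2 (move_right): buffer="lwxsfihd" (len 8), cursors c1@2 c2@8, authorship ........
After op 3 (insert('j')): buffer="lwjxsfihdj" (len 10), cursors c1@3 c2@10, authorship ..1......2
After op 4 (move_left): buffer="lwjxsfihdj" (len 10), cursors c1@2 c2@9, authorship ..1......2
After op 5 (move_right): buffer="lwjxsfihdj" (len 10), cursors c1@3 c2@10, authorship ..1......2
Authorship (.=original, N=cursor N): . . 1 . . . . . . 2
Index 2: author = 1

Answer: cursor 1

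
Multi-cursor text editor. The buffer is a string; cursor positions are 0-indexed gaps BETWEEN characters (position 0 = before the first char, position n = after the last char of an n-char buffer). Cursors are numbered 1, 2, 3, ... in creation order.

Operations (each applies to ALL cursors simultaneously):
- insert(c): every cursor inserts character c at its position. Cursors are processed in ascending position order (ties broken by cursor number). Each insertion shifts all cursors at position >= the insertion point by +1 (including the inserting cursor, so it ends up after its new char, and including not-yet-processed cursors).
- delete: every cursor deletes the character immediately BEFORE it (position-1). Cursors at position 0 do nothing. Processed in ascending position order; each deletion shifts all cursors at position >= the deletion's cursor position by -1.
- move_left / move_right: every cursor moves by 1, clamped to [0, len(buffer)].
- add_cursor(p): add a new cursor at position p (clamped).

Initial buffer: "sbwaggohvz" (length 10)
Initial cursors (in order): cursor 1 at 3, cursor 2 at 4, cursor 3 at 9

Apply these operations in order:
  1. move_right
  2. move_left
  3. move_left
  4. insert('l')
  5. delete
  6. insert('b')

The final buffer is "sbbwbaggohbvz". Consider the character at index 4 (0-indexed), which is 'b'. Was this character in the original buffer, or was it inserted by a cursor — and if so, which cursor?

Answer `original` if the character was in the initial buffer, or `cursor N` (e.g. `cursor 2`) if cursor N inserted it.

Answer: cursor 2

Derivation:
After op 1 (move_right): buffer="sbwaggohvz" (len 10), cursors c1@4 c2@5 c3@10, authorship ..........
After op 2 (move_left): buffer="sbwaggohvz" (len 10), cursors c1@3 c2@4 c3@9, authorship ..........
After op 3 (move_left): buffer="sbwaggohvz" (len 10), cursors c1@2 c2@3 c3@8, authorship ..........
After op 4 (insert('l')): buffer="sblwlaggohlvz" (len 13), cursors c1@3 c2@5 c3@11, authorship ..1.2.....3..
After op 5 (delete): buffer="sbwaggohvz" (len 10), cursors c1@2 c2@3 c3@8, authorship ..........
After op 6 (insert('b')): buffer="sbbwbaggohbvz" (len 13), cursors c1@3 c2@5 c3@11, authorship ..1.2.....3..
Authorship (.=original, N=cursor N): . . 1 . 2 . . . . . 3 . .
Index 4: author = 2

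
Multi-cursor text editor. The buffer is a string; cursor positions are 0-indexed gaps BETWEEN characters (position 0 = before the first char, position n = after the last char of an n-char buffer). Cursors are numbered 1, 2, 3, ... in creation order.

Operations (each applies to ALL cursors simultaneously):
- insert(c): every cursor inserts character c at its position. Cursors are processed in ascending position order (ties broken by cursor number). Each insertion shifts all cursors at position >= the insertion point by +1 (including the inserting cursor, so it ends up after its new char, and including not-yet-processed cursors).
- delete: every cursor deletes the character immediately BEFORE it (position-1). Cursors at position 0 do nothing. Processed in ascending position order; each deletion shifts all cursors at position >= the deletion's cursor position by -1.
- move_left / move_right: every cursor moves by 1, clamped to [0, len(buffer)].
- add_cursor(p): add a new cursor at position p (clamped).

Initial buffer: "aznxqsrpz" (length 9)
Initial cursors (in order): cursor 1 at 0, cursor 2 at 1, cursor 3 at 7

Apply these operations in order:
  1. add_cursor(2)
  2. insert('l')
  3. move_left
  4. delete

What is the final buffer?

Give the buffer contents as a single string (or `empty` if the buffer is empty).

After op 1 (add_cursor(2)): buffer="aznxqsrpz" (len 9), cursors c1@0 c2@1 c4@2 c3@7, authorship .........
After op 2 (insert('l')): buffer="lalzlnxqsrlpz" (len 13), cursors c1@1 c2@3 c4@5 c3@11, authorship 1.2.4.....3..
After op 3 (move_left): buffer="lalzlnxqsrlpz" (len 13), cursors c1@0 c2@2 c4@4 c3@10, authorship 1.2.4.....3..
After op 4 (delete): buffer="lllnxqslpz" (len 10), cursors c1@0 c2@1 c4@2 c3@7, authorship 124....3..

Answer: lllnxqslpz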